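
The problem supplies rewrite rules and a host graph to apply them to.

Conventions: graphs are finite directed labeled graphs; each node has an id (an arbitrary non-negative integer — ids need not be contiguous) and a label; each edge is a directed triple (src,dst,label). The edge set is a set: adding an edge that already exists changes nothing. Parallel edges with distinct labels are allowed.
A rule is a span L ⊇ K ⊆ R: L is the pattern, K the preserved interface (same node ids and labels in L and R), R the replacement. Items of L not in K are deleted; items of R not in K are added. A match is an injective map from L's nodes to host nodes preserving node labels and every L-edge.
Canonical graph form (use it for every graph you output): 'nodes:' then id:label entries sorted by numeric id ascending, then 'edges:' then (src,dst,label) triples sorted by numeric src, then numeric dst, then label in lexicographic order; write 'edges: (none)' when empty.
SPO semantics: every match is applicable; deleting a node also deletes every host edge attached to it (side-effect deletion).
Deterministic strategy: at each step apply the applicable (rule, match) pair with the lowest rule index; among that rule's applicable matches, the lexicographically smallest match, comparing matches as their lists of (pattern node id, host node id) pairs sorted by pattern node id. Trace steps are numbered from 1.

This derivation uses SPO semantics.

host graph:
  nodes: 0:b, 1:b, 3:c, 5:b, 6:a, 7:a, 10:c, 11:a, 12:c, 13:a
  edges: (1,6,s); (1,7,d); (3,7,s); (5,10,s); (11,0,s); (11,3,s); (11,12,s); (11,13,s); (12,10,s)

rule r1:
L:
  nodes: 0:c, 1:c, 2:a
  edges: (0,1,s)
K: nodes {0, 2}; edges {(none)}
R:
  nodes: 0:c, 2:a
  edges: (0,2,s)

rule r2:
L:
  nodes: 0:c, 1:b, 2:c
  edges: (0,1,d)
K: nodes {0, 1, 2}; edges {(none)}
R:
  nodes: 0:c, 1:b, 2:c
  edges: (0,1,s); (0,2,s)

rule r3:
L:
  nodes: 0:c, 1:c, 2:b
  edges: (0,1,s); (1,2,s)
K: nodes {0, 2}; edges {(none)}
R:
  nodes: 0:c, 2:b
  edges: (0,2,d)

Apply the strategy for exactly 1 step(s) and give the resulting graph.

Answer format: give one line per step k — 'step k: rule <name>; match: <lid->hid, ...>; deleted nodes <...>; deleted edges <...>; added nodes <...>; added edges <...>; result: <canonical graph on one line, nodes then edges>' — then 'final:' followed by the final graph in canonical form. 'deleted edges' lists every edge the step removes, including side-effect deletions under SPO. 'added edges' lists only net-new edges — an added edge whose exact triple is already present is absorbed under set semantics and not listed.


step 1: rule r1; match: 0->12, 1->10, 2->6; deleted nodes 10; deleted edges (5,10,s); (12,10,s); added nodes (none); added edges (12,6,s); result: nodes: 0:b, 1:b, 3:c, 5:b, 6:a, 7:a, 11:a, 12:c, 13:a edges: (1,6,s); (1,7,d); (3,7,s); (11,0,s); (11,3,s); (11,12,s); (11,13,s); (12,6,s)
final:
nodes: 0:b, 1:b, 3:c, 5:b, 6:a, 7:a, 11:a, 12:c, 13:a
edges: (1,6,s); (1,7,d); (3,7,s); (11,0,s); (11,3,s); (11,12,s); (11,13,s); (12,6,s)


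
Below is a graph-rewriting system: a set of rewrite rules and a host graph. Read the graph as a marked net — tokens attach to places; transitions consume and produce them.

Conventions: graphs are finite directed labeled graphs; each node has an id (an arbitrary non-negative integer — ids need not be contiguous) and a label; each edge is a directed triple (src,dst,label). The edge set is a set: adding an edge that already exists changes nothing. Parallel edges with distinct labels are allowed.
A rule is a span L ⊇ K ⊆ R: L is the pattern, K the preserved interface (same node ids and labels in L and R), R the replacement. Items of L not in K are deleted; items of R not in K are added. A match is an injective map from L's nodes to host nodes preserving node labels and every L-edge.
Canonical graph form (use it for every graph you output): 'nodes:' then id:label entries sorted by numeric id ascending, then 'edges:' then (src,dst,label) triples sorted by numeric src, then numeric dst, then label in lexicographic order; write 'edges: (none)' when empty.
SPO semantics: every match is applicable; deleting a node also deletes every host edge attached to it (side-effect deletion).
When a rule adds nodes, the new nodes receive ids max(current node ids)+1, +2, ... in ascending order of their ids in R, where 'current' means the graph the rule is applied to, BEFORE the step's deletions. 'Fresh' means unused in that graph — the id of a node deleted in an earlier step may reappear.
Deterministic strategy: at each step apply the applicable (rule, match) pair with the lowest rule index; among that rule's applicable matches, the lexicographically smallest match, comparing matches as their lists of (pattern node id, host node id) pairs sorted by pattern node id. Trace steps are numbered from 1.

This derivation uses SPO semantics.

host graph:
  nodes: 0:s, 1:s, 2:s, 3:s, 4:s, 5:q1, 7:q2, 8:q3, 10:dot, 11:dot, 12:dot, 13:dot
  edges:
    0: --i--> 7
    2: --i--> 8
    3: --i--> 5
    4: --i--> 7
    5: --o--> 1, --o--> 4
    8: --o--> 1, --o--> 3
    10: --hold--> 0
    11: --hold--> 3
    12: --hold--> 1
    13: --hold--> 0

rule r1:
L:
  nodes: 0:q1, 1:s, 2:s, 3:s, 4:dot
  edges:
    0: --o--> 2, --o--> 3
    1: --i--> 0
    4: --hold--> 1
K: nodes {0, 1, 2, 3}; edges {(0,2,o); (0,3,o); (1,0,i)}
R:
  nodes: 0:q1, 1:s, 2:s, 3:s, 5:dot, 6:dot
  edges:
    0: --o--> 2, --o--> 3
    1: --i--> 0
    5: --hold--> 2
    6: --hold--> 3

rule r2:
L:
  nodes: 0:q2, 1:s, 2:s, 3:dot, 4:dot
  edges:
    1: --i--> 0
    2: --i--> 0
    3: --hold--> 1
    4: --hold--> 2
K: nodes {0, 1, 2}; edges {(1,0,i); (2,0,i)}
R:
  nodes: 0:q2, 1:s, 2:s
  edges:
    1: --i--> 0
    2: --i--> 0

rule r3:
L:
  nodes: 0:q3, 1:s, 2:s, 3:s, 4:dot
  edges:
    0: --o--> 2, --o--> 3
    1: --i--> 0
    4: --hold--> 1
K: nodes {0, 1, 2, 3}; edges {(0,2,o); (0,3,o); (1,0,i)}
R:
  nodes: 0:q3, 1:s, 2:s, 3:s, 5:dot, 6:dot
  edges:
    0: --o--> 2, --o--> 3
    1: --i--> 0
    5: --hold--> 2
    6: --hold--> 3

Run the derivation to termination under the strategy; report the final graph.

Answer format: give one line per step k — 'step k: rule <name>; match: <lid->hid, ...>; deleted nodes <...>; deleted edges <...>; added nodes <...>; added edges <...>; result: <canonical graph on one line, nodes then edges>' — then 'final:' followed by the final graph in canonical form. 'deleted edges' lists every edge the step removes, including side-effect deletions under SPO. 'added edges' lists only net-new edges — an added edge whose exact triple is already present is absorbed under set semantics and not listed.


step 1: rule r1; match: 0->5, 1->3, 2->1, 3->4, 4->11; deleted nodes 11; deleted edges (11,3,hold); added nodes 14, 15; added edges (14,1,hold); (15,4,hold); result: nodes: 0:s, 1:s, 2:s, 3:s, 4:s, 5:q1, 7:q2, 8:q3, 10:dot, 12:dot, 13:dot, 14:dot, 15:dot edges: (0,7,i); (2,8,i); (3,5,i); (4,7,i); (5,1,o); (5,4,o); (8,1,o); (8,3,o); (10,0,hold); (12,1,hold); (13,0,hold); (14,1,hold); (15,4,hold)
step 2: rule r2; match: 0->7, 1->0, 2->4, 3->10, 4->15; deleted nodes 10, 15; deleted edges (10,0,hold); (15,4,hold); added nodes (none); added edges (none); result: nodes: 0:s, 1:s, 2:s, 3:s, 4:s, 5:q1, 7:q2, 8:q3, 12:dot, 13:dot, 14:dot edges: (0,7,i); (2,8,i); (3,5,i); (4,7,i); (5,1,o); (5,4,o); (8,1,o); (8,3,o); (12,1,hold); (13,0,hold); (14,1,hold)
final:
nodes: 0:s, 1:s, 2:s, 3:s, 4:s, 5:q1, 7:q2, 8:q3, 12:dot, 13:dot, 14:dot
edges: (0,7,i); (2,8,i); (3,5,i); (4,7,i); (5,1,o); (5,4,o); (8,1,o); (8,3,o); (12,1,hold); (13,0,hold); (14,1,hold)


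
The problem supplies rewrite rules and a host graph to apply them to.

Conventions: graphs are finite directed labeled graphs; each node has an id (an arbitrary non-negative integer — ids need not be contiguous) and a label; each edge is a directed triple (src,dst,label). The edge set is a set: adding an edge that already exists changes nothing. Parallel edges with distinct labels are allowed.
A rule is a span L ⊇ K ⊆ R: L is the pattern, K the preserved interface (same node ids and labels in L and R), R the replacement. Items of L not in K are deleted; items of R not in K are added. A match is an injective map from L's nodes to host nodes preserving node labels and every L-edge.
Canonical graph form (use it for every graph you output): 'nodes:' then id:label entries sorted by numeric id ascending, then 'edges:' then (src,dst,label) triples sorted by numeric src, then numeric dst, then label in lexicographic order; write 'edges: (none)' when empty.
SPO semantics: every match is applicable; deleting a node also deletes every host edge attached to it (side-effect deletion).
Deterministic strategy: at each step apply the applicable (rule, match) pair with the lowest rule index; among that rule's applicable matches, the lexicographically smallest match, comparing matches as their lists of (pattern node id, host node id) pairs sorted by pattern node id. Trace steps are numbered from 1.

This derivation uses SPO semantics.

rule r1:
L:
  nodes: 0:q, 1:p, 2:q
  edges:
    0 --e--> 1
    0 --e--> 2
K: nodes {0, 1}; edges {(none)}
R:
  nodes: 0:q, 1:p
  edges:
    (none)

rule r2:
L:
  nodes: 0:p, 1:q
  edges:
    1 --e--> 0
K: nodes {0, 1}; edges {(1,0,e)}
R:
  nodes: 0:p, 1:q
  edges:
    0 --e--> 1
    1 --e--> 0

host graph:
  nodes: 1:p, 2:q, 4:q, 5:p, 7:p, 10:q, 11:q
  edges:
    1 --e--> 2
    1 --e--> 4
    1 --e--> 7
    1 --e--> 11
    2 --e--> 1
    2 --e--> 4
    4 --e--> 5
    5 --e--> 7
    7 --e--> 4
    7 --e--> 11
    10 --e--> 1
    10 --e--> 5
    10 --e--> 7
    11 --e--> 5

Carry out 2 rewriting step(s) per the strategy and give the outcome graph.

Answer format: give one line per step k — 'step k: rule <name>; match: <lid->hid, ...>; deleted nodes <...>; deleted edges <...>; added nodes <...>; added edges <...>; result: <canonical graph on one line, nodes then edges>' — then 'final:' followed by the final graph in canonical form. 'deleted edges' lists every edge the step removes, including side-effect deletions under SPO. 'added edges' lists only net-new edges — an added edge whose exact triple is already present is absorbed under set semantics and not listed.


step 1: rule r1; match: 0->2, 1->1, 2->4; deleted nodes 4; deleted edges (1,4,e); (2,1,e); (2,4,e); (4,5,e); (7,4,e); added nodes (none); added edges (none); result: nodes: 1:p, 2:q, 5:p, 7:p, 10:q, 11:q edges: (1,2,e); (1,7,e); (1,11,e); (5,7,e); (7,11,e); (10,1,e); (10,5,e); (10,7,e); (11,5,e)
step 2: rule r2; match: 0->1, 1->10; deleted nodes (none); deleted edges (none); added nodes (none); added edges (1,10,e); result: nodes: 1:p, 2:q, 5:p, 7:p, 10:q, 11:q edges: (1,2,e); (1,7,e); (1,10,e); (1,11,e); (5,7,e); (7,11,e); (10,1,e); (10,5,e); (10,7,e); (11,5,e)
final:
nodes: 1:p, 2:q, 5:p, 7:p, 10:q, 11:q
edges: (1,2,e); (1,7,e); (1,10,e); (1,11,e); (5,7,e); (7,11,e); (10,1,e); (10,5,e); (10,7,e); (11,5,e)


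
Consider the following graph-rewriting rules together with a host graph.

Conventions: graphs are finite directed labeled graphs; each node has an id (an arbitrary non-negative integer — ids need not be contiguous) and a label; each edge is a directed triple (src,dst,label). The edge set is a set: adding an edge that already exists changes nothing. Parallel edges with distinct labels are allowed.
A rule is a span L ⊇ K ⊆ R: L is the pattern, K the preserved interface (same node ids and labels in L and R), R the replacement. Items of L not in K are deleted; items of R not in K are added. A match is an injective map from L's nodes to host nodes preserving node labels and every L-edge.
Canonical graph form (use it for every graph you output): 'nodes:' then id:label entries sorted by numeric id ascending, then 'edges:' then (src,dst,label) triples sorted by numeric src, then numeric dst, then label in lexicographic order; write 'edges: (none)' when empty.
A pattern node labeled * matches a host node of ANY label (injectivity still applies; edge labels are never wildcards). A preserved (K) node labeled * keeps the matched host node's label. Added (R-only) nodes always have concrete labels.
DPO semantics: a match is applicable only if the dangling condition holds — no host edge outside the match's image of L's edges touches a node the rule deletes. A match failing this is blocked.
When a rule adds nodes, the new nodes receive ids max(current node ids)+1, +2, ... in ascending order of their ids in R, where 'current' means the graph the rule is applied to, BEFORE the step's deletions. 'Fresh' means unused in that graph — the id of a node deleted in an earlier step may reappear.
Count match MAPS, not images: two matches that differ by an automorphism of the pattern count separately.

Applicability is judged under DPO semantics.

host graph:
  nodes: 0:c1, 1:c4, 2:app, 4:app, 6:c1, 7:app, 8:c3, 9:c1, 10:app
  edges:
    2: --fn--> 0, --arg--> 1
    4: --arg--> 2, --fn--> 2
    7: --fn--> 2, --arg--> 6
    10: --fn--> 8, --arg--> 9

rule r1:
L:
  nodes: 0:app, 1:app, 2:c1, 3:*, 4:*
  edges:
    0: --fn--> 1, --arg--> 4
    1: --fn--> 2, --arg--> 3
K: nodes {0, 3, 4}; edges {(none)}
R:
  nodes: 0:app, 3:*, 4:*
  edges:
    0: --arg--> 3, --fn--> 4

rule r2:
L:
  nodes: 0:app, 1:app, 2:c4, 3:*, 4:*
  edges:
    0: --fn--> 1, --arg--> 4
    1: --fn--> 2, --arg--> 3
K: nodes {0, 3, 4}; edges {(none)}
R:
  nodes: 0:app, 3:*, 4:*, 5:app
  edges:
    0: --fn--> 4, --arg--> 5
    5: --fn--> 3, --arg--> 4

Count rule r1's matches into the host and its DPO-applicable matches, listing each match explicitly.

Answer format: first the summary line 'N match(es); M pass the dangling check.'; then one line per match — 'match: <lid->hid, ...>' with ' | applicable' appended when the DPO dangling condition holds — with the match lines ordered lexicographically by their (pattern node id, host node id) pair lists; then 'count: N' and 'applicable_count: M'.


1 match(es); 0 pass the dangling check.
match: 0->7, 1->2, 2->0, 3->1, 4->6
count: 1
applicable_count: 0


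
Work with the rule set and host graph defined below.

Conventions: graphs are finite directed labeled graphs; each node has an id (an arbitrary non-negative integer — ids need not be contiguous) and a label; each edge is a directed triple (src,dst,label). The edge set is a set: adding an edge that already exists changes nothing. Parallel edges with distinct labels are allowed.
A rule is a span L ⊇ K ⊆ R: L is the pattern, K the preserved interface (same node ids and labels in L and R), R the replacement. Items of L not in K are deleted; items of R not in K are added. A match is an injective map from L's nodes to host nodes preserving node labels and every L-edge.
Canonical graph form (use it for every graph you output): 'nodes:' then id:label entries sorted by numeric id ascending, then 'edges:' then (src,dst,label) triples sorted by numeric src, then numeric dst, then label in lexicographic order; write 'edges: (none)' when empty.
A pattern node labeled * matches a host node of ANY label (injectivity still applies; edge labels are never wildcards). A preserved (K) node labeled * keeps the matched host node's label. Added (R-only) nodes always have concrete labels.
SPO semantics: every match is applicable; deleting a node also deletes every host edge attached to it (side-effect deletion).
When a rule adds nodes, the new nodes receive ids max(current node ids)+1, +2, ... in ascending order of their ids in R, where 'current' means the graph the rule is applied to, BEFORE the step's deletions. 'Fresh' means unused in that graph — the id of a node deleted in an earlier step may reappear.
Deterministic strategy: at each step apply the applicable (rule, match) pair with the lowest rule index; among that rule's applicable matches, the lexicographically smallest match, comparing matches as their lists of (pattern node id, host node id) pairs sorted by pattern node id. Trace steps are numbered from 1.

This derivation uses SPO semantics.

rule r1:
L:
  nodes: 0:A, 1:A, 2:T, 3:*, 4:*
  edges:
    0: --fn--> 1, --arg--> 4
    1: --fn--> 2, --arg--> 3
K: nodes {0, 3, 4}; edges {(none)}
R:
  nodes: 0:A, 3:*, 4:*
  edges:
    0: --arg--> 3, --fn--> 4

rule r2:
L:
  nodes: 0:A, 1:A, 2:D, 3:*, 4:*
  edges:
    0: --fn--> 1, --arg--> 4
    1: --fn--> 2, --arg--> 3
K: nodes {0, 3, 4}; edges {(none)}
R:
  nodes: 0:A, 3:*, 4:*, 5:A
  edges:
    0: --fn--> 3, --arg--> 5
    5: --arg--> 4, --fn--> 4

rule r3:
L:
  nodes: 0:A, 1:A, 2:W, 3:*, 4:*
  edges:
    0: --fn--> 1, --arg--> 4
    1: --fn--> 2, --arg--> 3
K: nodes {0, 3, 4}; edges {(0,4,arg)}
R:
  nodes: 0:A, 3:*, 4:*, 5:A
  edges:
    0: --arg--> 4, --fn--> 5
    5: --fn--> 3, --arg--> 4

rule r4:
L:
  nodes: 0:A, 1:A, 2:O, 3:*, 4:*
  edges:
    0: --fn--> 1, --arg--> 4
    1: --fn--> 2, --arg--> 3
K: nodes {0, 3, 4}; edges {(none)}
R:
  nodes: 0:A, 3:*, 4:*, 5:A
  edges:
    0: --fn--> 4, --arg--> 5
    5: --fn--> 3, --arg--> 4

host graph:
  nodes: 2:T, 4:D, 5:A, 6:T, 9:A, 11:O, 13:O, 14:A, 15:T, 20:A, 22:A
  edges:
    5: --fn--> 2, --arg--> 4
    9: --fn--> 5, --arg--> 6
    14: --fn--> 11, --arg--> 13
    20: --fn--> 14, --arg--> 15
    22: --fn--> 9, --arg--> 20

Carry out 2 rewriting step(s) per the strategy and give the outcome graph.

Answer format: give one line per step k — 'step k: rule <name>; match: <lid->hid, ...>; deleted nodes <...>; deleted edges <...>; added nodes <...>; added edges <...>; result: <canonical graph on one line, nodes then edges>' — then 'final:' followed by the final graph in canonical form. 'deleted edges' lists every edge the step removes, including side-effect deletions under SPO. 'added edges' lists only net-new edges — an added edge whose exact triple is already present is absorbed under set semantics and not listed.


step 1: rule r1; match: 0->9, 1->5, 2->2, 3->4, 4->6; deleted nodes 2, 5; deleted edges (5,2,fn); (5,4,arg); (9,5,fn); (9,6,arg); added nodes (none); added edges (9,4,arg); (9,6,fn); result: nodes: 4:D, 6:T, 9:A, 11:O, 13:O, 14:A, 15:T, 20:A, 22:A edges: (9,4,arg); (9,6,fn); (14,11,fn); (14,13,arg); (20,14,fn); (20,15,arg); (22,9,fn); (22,20,arg)
step 2: rule r1; match: 0->22, 1->9, 2->6, 3->4, 4->20; deleted nodes 6, 9; deleted edges (9,4,arg); (9,6,fn); (22,9,fn); (22,20,arg); added nodes (none); added edges (22,4,arg); (22,20,fn); result: nodes: 4:D, 11:O, 13:O, 14:A, 15:T, 20:A, 22:A edges: (14,11,fn); (14,13,arg); (20,14,fn); (20,15,arg); (22,4,arg); (22,20,fn)
final:
nodes: 4:D, 11:O, 13:O, 14:A, 15:T, 20:A, 22:A
edges: (14,11,fn); (14,13,arg); (20,14,fn); (20,15,arg); (22,4,arg); (22,20,fn)


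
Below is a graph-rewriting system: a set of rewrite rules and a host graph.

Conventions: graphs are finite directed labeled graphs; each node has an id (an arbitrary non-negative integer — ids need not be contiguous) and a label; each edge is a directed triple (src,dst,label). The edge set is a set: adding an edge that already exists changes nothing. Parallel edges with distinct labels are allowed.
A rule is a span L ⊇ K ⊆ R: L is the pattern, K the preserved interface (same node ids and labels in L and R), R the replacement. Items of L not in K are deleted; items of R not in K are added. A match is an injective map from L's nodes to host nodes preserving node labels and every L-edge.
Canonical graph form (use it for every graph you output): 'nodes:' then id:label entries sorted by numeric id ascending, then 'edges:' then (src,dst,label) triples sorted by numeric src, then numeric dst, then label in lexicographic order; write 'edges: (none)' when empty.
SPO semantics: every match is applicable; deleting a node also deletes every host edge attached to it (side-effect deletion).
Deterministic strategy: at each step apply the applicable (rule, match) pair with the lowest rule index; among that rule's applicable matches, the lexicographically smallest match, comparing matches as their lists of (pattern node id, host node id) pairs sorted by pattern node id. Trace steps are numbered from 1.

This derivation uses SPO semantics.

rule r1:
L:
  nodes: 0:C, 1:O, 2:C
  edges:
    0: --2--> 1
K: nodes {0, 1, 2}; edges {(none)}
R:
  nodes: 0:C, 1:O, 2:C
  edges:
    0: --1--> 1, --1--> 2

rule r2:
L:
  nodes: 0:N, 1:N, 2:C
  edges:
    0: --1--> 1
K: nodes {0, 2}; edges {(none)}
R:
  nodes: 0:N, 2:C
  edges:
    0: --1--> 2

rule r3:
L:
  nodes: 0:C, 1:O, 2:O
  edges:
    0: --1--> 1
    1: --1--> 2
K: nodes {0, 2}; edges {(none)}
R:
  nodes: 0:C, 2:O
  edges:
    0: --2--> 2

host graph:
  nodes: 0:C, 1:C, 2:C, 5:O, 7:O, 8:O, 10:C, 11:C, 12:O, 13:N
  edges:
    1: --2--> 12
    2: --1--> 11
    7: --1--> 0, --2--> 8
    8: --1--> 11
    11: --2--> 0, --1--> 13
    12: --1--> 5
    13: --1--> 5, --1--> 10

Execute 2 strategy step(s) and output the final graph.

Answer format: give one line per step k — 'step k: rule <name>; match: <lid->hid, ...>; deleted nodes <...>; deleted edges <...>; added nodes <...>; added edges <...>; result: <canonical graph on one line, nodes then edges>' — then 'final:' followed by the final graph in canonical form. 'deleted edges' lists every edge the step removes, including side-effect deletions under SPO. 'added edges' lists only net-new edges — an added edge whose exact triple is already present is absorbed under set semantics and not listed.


step 1: rule r1; match: 0->1, 1->12, 2->0; deleted nodes (none); deleted edges (1,12,2); added nodes (none); added edges (1,0,1); (1,12,1); result: nodes: 0:C, 1:C, 2:C, 5:O, 7:O, 8:O, 10:C, 11:C, 12:O, 13:N edges: (1,0,1); (1,12,1); (2,11,1); (7,0,1); (7,8,2); (8,11,1); (11,0,2); (11,13,1); (12,5,1); (13,5,1); (13,10,1)
step 2: rule r3; match: 0->1, 1->12, 2->5; deleted nodes 12; deleted edges (1,12,1); (12,5,1); added nodes (none); added edges (1,5,2); result: nodes: 0:C, 1:C, 2:C, 5:O, 7:O, 8:O, 10:C, 11:C, 13:N edges: (1,0,1); (1,5,2); (2,11,1); (7,0,1); (7,8,2); (8,11,1); (11,0,2); (11,13,1); (13,5,1); (13,10,1)
final:
nodes: 0:C, 1:C, 2:C, 5:O, 7:O, 8:O, 10:C, 11:C, 13:N
edges: (1,0,1); (1,5,2); (2,11,1); (7,0,1); (7,8,2); (8,11,1); (11,0,2); (11,13,1); (13,5,1); (13,10,1)


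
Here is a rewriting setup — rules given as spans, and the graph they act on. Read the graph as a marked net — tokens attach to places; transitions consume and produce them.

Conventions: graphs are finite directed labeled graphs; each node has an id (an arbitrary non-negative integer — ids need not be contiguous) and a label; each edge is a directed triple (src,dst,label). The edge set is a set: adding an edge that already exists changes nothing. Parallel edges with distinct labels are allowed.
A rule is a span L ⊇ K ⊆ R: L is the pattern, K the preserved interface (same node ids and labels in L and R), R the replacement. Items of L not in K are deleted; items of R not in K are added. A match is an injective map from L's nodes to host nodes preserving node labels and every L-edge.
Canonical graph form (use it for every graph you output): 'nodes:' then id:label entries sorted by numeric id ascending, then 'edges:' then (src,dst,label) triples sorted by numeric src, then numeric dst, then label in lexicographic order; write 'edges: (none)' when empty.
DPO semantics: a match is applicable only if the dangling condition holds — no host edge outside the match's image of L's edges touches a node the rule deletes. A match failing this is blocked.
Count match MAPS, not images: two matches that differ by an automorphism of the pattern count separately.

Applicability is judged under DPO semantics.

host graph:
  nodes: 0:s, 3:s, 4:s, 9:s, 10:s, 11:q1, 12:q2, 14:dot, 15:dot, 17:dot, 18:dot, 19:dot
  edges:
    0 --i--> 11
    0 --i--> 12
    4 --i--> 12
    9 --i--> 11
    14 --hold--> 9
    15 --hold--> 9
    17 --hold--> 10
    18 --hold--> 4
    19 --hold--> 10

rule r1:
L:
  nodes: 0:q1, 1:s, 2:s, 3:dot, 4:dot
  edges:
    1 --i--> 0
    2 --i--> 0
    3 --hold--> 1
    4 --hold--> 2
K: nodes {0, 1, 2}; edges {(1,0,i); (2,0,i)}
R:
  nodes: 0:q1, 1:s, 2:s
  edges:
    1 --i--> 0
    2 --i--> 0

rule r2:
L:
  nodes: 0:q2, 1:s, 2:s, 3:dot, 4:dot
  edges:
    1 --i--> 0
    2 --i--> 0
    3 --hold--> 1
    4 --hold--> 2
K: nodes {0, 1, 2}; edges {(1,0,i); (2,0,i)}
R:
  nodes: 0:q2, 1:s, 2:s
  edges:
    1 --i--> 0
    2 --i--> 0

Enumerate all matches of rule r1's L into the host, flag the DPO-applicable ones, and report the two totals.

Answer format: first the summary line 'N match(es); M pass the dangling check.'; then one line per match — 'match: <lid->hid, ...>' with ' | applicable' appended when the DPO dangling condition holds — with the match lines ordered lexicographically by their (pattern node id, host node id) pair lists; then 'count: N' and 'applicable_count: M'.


0 match(es); 0 pass the dangling check.
count: 0
applicable_count: 0


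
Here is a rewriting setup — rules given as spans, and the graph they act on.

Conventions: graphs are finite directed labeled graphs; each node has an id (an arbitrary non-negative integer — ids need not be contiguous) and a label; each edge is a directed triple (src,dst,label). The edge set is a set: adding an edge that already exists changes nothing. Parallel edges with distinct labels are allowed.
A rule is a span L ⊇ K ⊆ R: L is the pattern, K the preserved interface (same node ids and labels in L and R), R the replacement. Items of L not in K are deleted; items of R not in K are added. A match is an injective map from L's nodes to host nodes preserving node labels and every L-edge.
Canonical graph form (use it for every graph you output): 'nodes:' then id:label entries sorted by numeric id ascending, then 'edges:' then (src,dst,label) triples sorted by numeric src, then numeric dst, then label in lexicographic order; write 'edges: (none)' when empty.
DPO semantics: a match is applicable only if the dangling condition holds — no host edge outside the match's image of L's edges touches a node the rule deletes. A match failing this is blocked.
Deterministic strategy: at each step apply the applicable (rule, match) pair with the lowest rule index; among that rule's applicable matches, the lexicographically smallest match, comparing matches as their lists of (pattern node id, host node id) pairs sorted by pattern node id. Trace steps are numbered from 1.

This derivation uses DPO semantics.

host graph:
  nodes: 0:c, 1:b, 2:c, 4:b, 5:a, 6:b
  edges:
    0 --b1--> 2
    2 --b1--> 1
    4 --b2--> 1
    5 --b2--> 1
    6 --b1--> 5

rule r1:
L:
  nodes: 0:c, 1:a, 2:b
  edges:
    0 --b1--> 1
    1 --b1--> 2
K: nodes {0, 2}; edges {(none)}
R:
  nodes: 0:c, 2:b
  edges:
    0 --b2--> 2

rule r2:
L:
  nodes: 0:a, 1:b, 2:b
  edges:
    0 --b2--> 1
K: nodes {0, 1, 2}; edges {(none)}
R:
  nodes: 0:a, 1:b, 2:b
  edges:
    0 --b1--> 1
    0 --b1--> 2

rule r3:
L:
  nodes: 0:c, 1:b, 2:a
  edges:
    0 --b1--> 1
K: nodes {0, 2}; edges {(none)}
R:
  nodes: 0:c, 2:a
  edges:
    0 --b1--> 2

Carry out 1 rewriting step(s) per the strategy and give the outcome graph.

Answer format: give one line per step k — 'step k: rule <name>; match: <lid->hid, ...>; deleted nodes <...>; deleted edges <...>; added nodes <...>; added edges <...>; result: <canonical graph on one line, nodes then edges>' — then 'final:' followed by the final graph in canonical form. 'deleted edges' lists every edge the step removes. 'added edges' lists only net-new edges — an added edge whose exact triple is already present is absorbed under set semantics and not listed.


step 1: rule r2; match: 0->5, 1->1, 2->4; deleted nodes (none); deleted edges (5,1,b2); added nodes (none); added edges (5,1,b1); (5,4,b1); result: nodes: 0:c, 1:b, 2:c, 4:b, 5:a, 6:b edges: (0,2,b1); (2,1,b1); (4,1,b2); (5,1,b1); (5,4,b1); (6,5,b1)
final:
nodes: 0:c, 1:b, 2:c, 4:b, 5:a, 6:b
edges: (0,2,b1); (2,1,b1); (4,1,b2); (5,1,b1); (5,4,b1); (6,5,b1)


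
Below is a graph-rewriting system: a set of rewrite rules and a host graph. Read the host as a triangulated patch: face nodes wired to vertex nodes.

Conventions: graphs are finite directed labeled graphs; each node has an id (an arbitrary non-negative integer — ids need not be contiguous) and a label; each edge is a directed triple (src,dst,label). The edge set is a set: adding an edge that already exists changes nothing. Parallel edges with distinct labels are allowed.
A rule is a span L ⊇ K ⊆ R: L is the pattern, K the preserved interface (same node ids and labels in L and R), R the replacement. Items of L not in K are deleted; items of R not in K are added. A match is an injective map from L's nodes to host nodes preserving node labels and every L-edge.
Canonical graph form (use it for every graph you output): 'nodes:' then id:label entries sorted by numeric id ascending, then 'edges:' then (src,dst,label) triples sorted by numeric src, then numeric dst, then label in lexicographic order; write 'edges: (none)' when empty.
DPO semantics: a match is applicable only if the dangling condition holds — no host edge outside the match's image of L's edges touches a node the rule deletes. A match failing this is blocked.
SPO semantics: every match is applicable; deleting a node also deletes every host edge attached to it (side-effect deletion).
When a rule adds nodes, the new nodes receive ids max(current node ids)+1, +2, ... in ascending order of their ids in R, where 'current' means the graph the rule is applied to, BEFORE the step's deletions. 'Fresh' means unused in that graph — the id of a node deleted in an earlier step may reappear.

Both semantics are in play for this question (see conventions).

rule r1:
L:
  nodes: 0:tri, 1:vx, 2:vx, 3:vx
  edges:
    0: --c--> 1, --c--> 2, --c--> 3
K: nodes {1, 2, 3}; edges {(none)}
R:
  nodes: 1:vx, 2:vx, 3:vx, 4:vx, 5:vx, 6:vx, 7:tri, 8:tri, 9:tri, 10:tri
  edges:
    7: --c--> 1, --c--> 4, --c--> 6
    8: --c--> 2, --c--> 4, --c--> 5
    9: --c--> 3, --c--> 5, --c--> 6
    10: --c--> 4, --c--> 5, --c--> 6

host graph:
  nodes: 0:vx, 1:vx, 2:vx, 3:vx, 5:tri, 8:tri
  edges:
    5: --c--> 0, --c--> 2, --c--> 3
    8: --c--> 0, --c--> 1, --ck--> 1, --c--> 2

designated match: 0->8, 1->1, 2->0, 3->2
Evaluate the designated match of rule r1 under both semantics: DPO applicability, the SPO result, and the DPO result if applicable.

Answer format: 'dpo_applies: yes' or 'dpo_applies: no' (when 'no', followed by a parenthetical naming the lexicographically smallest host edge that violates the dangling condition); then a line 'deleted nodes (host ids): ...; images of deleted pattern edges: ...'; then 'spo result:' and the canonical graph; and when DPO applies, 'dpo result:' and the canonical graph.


dpo_applies: no
(the rule deletes node 8, which keeps host edge (8,1,ck) outside the match image — the dangling condition fails, DPO blocks; SPO proceeds and side-deletes such edges)
deleted nodes (host ids): 8; images of deleted pattern edges: (8,0,c); (8,1,c); (8,2,c)
spo result:
nodes: 0:vx, 1:vx, 2:vx, 3:vx, 5:tri, 9:vx, 10:vx, 11:vx, 12:tri, 13:tri, 14:tri, 15:tri
edges: (5,0,c); (5,2,c); (5,3,c); (12,1,c); (12,9,c); (12,11,c); (13,0,c); (13,9,c); (13,10,c); (14,2,c); (14,10,c); (14,11,c); (15,9,c); (15,10,c); (15,11,c)


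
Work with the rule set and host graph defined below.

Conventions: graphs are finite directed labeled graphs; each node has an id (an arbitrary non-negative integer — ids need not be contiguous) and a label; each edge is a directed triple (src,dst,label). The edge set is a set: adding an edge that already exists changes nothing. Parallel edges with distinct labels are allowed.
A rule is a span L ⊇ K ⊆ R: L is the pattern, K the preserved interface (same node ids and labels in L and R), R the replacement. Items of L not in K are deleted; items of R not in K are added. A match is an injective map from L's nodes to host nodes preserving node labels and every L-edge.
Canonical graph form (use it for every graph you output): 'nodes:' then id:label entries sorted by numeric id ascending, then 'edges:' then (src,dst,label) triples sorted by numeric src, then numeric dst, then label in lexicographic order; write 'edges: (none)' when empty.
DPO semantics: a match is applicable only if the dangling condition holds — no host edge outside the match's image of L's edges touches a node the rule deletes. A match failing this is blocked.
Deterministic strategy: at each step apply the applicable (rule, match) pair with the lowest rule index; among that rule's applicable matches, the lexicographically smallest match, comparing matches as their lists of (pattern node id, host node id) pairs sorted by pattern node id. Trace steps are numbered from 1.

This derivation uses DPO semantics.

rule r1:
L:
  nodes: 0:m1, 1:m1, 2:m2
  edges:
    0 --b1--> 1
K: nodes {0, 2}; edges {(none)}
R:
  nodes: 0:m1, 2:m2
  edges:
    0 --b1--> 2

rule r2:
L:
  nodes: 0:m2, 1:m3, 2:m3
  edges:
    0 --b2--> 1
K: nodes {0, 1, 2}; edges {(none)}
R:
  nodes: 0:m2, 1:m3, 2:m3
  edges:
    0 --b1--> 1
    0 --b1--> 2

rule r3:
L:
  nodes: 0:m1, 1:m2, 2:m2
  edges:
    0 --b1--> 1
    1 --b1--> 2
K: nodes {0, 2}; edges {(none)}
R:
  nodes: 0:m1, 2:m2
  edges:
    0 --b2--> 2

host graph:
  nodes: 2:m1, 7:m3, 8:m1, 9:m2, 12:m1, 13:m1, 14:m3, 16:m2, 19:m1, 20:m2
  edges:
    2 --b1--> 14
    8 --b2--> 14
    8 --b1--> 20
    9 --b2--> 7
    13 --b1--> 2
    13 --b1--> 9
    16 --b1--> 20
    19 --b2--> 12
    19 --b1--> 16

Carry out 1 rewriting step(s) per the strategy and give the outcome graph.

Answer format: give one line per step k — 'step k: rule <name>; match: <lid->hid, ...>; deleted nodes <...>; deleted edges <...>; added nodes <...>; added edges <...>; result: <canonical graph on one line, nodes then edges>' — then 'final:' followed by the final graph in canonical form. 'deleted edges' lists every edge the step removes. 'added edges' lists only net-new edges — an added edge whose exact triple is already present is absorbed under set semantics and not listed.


step 1: rule r2; match: 0->9, 1->7, 2->14; deleted nodes (none); deleted edges (9,7,b2); added nodes (none); added edges (9,7,b1); (9,14,b1); result: nodes: 2:m1, 7:m3, 8:m1, 9:m2, 12:m1, 13:m1, 14:m3, 16:m2, 19:m1, 20:m2 edges: (2,14,b1); (8,14,b2); (8,20,b1); (9,7,b1); (9,14,b1); (13,2,b1); (13,9,b1); (16,20,b1); (19,12,b2); (19,16,b1)
final:
nodes: 2:m1, 7:m3, 8:m1, 9:m2, 12:m1, 13:m1, 14:m3, 16:m2, 19:m1, 20:m2
edges: (2,14,b1); (8,14,b2); (8,20,b1); (9,7,b1); (9,14,b1); (13,2,b1); (13,9,b1); (16,20,b1); (19,12,b2); (19,16,b1)


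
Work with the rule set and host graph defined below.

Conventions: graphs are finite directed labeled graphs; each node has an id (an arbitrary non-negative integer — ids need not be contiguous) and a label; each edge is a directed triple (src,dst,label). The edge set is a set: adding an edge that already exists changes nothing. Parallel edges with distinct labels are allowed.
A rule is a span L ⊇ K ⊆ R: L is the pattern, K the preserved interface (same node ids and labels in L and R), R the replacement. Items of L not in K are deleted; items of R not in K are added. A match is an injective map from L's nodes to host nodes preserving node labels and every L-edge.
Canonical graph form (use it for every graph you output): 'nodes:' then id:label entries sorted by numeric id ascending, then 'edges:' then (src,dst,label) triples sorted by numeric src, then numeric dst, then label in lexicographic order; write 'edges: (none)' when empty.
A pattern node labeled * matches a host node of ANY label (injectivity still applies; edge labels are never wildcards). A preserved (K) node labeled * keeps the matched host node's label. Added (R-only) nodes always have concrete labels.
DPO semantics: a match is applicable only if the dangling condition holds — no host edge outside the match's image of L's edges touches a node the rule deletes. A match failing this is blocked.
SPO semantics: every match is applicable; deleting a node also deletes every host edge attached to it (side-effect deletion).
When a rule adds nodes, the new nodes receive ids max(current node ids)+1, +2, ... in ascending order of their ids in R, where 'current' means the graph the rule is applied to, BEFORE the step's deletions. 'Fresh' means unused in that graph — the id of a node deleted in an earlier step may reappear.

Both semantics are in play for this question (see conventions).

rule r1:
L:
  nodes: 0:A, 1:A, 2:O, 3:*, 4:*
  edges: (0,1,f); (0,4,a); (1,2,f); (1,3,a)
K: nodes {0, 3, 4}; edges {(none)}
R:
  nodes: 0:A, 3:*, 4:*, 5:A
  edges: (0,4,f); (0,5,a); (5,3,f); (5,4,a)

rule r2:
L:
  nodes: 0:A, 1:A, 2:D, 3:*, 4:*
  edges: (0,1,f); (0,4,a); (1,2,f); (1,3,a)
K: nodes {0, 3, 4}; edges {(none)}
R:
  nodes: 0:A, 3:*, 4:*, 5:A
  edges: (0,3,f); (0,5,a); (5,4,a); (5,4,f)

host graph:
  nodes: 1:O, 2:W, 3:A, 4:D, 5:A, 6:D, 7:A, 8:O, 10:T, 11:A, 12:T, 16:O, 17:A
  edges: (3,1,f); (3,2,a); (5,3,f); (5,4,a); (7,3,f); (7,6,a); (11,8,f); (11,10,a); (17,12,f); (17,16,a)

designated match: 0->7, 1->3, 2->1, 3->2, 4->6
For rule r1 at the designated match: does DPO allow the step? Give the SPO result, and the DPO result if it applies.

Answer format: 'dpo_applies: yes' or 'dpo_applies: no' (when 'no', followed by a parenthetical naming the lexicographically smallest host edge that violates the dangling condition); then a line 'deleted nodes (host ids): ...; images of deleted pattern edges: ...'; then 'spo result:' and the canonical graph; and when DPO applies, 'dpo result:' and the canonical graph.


dpo_applies: no
(the rule deletes node 3, which keeps host edge (5,3,f) outside the match image — the dangling condition fails, DPO blocks; SPO proceeds and side-deletes such edges)
deleted nodes (host ids): 1, 3; images of deleted pattern edges: (3,1,f); (3,2,a); (7,3,f); (7,6,a)
spo result:
nodes: 2:W, 4:D, 5:A, 6:D, 7:A, 8:O, 10:T, 11:A, 12:T, 16:O, 17:A, 18:A
edges: (5,4,a); (7,6,f); (7,18,a); (11,8,f); (11,10,a); (17,12,f); (17,16,a); (18,2,f); (18,6,a)


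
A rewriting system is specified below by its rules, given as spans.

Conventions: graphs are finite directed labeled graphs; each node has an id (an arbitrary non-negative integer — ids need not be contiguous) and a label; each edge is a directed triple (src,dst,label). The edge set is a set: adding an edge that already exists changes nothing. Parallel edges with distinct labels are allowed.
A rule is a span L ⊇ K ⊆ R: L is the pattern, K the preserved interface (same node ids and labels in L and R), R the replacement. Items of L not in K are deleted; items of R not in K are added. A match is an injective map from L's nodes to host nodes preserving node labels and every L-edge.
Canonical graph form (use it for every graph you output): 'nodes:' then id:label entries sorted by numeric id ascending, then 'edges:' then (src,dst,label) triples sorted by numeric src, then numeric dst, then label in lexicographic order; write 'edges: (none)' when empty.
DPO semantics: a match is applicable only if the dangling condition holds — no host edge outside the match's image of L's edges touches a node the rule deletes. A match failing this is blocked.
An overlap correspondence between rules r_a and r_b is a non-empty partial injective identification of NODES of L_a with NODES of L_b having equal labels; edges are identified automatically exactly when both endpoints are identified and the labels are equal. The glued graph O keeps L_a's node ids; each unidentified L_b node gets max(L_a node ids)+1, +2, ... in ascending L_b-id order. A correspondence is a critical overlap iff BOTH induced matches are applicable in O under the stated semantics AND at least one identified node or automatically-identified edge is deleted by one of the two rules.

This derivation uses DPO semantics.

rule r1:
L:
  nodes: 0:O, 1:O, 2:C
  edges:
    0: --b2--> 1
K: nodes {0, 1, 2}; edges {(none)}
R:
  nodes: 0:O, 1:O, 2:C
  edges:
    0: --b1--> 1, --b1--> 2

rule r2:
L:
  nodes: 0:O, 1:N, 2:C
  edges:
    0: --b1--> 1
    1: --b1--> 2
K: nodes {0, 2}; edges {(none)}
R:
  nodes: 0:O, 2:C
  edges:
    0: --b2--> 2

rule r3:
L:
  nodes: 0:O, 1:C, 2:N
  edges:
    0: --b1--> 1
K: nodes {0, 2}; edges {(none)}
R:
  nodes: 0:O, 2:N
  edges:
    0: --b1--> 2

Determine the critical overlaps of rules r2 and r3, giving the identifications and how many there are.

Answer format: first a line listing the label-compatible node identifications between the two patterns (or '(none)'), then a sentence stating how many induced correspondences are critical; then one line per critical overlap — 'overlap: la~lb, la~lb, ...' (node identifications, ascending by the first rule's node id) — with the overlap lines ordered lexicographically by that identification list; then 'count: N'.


label-compatible node identifications between L(r2) and L(r3): 0~0, 1~2, 2~1
2 of the induced correspondences are critical overlaps of r2 and r3.
overlap: 0~0, 1~2
overlap: 1~2
count: 2
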